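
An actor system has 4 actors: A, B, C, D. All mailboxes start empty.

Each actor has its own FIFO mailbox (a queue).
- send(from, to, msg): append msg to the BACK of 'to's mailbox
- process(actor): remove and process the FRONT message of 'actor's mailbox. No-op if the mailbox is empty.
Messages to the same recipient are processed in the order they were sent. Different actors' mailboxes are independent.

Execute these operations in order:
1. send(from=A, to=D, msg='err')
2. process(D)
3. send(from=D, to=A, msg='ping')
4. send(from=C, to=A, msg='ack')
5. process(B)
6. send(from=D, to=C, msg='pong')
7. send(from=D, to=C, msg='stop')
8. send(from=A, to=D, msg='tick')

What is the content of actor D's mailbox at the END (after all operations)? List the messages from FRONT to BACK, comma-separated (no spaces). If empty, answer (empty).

After 1 (send(from=A, to=D, msg='err')): A:[] B:[] C:[] D:[err]
After 2 (process(D)): A:[] B:[] C:[] D:[]
After 3 (send(from=D, to=A, msg='ping')): A:[ping] B:[] C:[] D:[]
After 4 (send(from=C, to=A, msg='ack')): A:[ping,ack] B:[] C:[] D:[]
After 5 (process(B)): A:[ping,ack] B:[] C:[] D:[]
After 6 (send(from=D, to=C, msg='pong')): A:[ping,ack] B:[] C:[pong] D:[]
After 7 (send(from=D, to=C, msg='stop')): A:[ping,ack] B:[] C:[pong,stop] D:[]
After 8 (send(from=A, to=D, msg='tick')): A:[ping,ack] B:[] C:[pong,stop] D:[tick]

Answer: tick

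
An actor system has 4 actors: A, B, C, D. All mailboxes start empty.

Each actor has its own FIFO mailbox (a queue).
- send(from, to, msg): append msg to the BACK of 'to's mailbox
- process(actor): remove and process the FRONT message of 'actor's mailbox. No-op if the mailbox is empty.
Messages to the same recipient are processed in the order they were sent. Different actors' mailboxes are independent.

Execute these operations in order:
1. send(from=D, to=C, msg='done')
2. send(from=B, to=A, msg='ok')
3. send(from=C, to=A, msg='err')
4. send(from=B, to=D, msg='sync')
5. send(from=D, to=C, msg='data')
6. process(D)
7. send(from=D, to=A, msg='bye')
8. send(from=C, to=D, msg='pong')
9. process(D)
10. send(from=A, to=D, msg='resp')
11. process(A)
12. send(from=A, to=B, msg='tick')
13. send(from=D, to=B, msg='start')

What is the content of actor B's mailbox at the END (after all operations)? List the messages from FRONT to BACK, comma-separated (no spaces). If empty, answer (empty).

After 1 (send(from=D, to=C, msg='done')): A:[] B:[] C:[done] D:[]
After 2 (send(from=B, to=A, msg='ok')): A:[ok] B:[] C:[done] D:[]
After 3 (send(from=C, to=A, msg='err')): A:[ok,err] B:[] C:[done] D:[]
After 4 (send(from=B, to=D, msg='sync')): A:[ok,err] B:[] C:[done] D:[sync]
After 5 (send(from=D, to=C, msg='data')): A:[ok,err] B:[] C:[done,data] D:[sync]
After 6 (process(D)): A:[ok,err] B:[] C:[done,data] D:[]
After 7 (send(from=D, to=A, msg='bye')): A:[ok,err,bye] B:[] C:[done,data] D:[]
After 8 (send(from=C, to=D, msg='pong')): A:[ok,err,bye] B:[] C:[done,data] D:[pong]
After 9 (process(D)): A:[ok,err,bye] B:[] C:[done,data] D:[]
After 10 (send(from=A, to=D, msg='resp')): A:[ok,err,bye] B:[] C:[done,data] D:[resp]
After 11 (process(A)): A:[err,bye] B:[] C:[done,data] D:[resp]
After 12 (send(from=A, to=B, msg='tick')): A:[err,bye] B:[tick] C:[done,data] D:[resp]
After 13 (send(from=D, to=B, msg='start')): A:[err,bye] B:[tick,start] C:[done,data] D:[resp]

Answer: tick,start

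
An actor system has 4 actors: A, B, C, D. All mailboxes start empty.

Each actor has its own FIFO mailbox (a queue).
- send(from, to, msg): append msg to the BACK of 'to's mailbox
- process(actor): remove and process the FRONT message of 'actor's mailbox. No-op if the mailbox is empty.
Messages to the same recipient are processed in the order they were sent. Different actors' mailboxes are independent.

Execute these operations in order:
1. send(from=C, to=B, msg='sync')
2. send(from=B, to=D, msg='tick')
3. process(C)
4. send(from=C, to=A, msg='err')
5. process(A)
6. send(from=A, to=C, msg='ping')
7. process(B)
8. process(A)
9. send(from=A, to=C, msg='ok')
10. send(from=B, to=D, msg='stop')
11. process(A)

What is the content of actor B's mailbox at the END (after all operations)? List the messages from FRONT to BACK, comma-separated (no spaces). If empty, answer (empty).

Answer: (empty)

Derivation:
After 1 (send(from=C, to=B, msg='sync')): A:[] B:[sync] C:[] D:[]
After 2 (send(from=B, to=D, msg='tick')): A:[] B:[sync] C:[] D:[tick]
After 3 (process(C)): A:[] B:[sync] C:[] D:[tick]
After 4 (send(from=C, to=A, msg='err')): A:[err] B:[sync] C:[] D:[tick]
After 5 (process(A)): A:[] B:[sync] C:[] D:[tick]
After 6 (send(from=A, to=C, msg='ping')): A:[] B:[sync] C:[ping] D:[tick]
After 7 (process(B)): A:[] B:[] C:[ping] D:[tick]
After 8 (process(A)): A:[] B:[] C:[ping] D:[tick]
After 9 (send(from=A, to=C, msg='ok')): A:[] B:[] C:[ping,ok] D:[tick]
After 10 (send(from=B, to=D, msg='stop')): A:[] B:[] C:[ping,ok] D:[tick,stop]
After 11 (process(A)): A:[] B:[] C:[ping,ok] D:[tick,stop]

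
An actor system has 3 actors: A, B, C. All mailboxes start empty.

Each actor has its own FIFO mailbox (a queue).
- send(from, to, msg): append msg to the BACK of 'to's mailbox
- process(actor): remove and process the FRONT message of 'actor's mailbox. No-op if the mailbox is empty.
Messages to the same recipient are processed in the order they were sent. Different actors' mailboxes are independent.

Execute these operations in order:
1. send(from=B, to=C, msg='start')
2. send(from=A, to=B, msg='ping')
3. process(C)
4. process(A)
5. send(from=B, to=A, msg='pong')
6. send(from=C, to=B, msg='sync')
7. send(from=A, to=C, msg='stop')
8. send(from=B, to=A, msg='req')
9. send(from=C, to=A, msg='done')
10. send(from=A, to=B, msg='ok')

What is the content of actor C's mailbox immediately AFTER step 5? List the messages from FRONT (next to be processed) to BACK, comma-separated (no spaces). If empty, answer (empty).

After 1 (send(from=B, to=C, msg='start')): A:[] B:[] C:[start]
After 2 (send(from=A, to=B, msg='ping')): A:[] B:[ping] C:[start]
After 3 (process(C)): A:[] B:[ping] C:[]
After 4 (process(A)): A:[] B:[ping] C:[]
After 5 (send(from=B, to=A, msg='pong')): A:[pong] B:[ping] C:[]

(empty)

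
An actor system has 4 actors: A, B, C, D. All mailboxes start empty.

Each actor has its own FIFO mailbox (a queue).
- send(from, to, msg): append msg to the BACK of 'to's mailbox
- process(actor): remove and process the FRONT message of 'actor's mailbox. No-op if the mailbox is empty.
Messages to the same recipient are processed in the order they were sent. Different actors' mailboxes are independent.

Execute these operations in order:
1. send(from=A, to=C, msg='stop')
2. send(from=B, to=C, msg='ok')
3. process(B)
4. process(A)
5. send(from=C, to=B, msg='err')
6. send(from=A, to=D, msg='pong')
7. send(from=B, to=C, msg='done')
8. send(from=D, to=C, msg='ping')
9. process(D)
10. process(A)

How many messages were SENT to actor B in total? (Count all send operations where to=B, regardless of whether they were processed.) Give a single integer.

Answer: 1

Derivation:
After 1 (send(from=A, to=C, msg='stop')): A:[] B:[] C:[stop] D:[]
After 2 (send(from=B, to=C, msg='ok')): A:[] B:[] C:[stop,ok] D:[]
After 3 (process(B)): A:[] B:[] C:[stop,ok] D:[]
After 4 (process(A)): A:[] B:[] C:[stop,ok] D:[]
After 5 (send(from=C, to=B, msg='err')): A:[] B:[err] C:[stop,ok] D:[]
After 6 (send(from=A, to=D, msg='pong')): A:[] B:[err] C:[stop,ok] D:[pong]
After 7 (send(from=B, to=C, msg='done')): A:[] B:[err] C:[stop,ok,done] D:[pong]
After 8 (send(from=D, to=C, msg='ping')): A:[] B:[err] C:[stop,ok,done,ping] D:[pong]
After 9 (process(D)): A:[] B:[err] C:[stop,ok,done,ping] D:[]
After 10 (process(A)): A:[] B:[err] C:[stop,ok,done,ping] D:[]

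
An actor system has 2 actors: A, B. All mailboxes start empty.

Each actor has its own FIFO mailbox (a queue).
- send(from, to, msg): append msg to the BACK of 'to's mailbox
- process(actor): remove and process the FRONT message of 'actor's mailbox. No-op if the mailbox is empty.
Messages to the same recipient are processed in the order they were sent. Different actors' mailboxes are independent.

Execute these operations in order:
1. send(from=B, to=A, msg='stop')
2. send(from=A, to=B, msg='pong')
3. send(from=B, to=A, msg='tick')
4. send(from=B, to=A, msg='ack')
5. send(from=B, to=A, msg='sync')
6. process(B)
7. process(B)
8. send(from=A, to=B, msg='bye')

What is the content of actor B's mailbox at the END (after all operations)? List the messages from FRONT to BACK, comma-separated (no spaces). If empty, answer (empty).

After 1 (send(from=B, to=A, msg='stop')): A:[stop] B:[]
After 2 (send(from=A, to=B, msg='pong')): A:[stop] B:[pong]
After 3 (send(from=B, to=A, msg='tick')): A:[stop,tick] B:[pong]
After 4 (send(from=B, to=A, msg='ack')): A:[stop,tick,ack] B:[pong]
After 5 (send(from=B, to=A, msg='sync')): A:[stop,tick,ack,sync] B:[pong]
After 6 (process(B)): A:[stop,tick,ack,sync] B:[]
After 7 (process(B)): A:[stop,tick,ack,sync] B:[]
After 8 (send(from=A, to=B, msg='bye')): A:[stop,tick,ack,sync] B:[bye]

Answer: bye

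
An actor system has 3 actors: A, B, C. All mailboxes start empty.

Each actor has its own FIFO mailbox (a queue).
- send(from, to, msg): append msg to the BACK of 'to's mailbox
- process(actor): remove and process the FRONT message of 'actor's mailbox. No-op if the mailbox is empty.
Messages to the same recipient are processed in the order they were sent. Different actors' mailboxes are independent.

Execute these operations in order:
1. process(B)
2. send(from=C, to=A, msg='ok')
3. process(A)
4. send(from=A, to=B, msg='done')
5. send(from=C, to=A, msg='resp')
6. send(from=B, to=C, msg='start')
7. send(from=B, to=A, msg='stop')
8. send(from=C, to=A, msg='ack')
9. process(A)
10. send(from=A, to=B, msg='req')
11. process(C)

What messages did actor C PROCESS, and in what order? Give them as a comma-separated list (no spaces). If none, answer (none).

Answer: start

Derivation:
After 1 (process(B)): A:[] B:[] C:[]
After 2 (send(from=C, to=A, msg='ok')): A:[ok] B:[] C:[]
After 3 (process(A)): A:[] B:[] C:[]
After 4 (send(from=A, to=B, msg='done')): A:[] B:[done] C:[]
After 5 (send(from=C, to=A, msg='resp')): A:[resp] B:[done] C:[]
After 6 (send(from=B, to=C, msg='start')): A:[resp] B:[done] C:[start]
After 7 (send(from=B, to=A, msg='stop')): A:[resp,stop] B:[done] C:[start]
After 8 (send(from=C, to=A, msg='ack')): A:[resp,stop,ack] B:[done] C:[start]
After 9 (process(A)): A:[stop,ack] B:[done] C:[start]
After 10 (send(from=A, to=B, msg='req')): A:[stop,ack] B:[done,req] C:[start]
After 11 (process(C)): A:[stop,ack] B:[done,req] C:[]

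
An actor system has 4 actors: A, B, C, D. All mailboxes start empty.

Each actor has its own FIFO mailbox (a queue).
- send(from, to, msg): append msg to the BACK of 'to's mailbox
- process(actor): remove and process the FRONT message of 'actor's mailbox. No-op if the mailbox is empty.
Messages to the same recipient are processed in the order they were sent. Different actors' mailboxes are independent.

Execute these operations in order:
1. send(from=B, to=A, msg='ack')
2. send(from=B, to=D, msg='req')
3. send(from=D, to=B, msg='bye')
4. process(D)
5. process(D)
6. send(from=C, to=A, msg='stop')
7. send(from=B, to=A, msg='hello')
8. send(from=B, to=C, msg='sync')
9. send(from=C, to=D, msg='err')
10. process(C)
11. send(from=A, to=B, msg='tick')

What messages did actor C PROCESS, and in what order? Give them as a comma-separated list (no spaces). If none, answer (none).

After 1 (send(from=B, to=A, msg='ack')): A:[ack] B:[] C:[] D:[]
After 2 (send(from=B, to=D, msg='req')): A:[ack] B:[] C:[] D:[req]
After 3 (send(from=D, to=B, msg='bye')): A:[ack] B:[bye] C:[] D:[req]
After 4 (process(D)): A:[ack] B:[bye] C:[] D:[]
After 5 (process(D)): A:[ack] B:[bye] C:[] D:[]
After 6 (send(from=C, to=A, msg='stop')): A:[ack,stop] B:[bye] C:[] D:[]
After 7 (send(from=B, to=A, msg='hello')): A:[ack,stop,hello] B:[bye] C:[] D:[]
After 8 (send(from=B, to=C, msg='sync')): A:[ack,stop,hello] B:[bye] C:[sync] D:[]
After 9 (send(from=C, to=D, msg='err')): A:[ack,stop,hello] B:[bye] C:[sync] D:[err]
After 10 (process(C)): A:[ack,stop,hello] B:[bye] C:[] D:[err]
After 11 (send(from=A, to=B, msg='tick')): A:[ack,stop,hello] B:[bye,tick] C:[] D:[err]

Answer: sync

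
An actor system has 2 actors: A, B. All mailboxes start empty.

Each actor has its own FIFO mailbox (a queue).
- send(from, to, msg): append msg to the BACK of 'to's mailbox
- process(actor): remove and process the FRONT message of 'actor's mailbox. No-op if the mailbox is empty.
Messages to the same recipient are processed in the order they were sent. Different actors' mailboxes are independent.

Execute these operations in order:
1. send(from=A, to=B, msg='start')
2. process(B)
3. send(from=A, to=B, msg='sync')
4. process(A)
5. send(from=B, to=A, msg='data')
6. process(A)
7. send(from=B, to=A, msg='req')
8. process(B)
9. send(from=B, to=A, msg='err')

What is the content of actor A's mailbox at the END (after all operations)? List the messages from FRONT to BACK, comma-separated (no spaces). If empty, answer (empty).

Answer: req,err

Derivation:
After 1 (send(from=A, to=B, msg='start')): A:[] B:[start]
After 2 (process(B)): A:[] B:[]
After 3 (send(from=A, to=B, msg='sync')): A:[] B:[sync]
After 4 (process(A)): A:[] B:[sync]
After 5 (send(from=B, to=A, msg='data')): A:[data] B:[sync]
After 6 (process(A)): A:[] B:[sync]
After 7 (send(from=B, to=A, msg='req')): A:[req] B:[sync]
After 8 (process(B)): A:[req] B:[]
After 9 (send(from=B, to=A, msg='err')): A:[req,err] B:[]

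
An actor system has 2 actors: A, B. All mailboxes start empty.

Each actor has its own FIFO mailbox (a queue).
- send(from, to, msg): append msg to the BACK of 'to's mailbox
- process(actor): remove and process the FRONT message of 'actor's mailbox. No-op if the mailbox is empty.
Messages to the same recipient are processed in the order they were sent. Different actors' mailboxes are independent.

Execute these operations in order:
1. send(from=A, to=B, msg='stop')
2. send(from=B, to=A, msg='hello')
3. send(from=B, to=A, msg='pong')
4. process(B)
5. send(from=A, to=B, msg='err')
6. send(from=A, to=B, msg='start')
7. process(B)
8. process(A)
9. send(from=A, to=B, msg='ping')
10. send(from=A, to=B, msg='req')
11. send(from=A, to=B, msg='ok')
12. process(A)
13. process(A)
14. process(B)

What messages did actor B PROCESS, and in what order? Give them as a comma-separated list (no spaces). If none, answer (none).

After 1 (send(from=A, to=B, msg='stop')): A:[] B:[stop]
After 2 (send(from=B, to=A, msg='hello')): A:[hello] B:[stop]
After 3 (send(from=B, to=A, msg='pong')): A:[hello,pong] B:[stop]
After 4 (process(B)): A:[hello,pong] B:[]
After 5 (send(from=A, to=B, msg='err')): A:[hello,pong] B:[err]
After 6 (send(from=A, to=B, msg='start')): A:[hello,pong] B:[err,start]
After 7 (process(B)): A:[hello,pong] B:[start]
After 8 (process(A)): A:[pong] B:[start]
After 9 (send(from=A, to=B, msg='ping')): A:[pong] B:[start,ping]
After 10 (send(from=A, to=B, msg='req')): A:[pong] B:[start,ping,req]
After 11 (send(from=A, to=B, msg='ok')): A:[pong] B:[start,ping,req,ok]
After 12 (process(A)): A:[] B:[start,ping,req,ok]
After 13 (process(A)): A:[] B:[start,ping,req,ok]
After 14 (process(B)): A:[] B:[ping,req,ok]

Answer: stop,err,start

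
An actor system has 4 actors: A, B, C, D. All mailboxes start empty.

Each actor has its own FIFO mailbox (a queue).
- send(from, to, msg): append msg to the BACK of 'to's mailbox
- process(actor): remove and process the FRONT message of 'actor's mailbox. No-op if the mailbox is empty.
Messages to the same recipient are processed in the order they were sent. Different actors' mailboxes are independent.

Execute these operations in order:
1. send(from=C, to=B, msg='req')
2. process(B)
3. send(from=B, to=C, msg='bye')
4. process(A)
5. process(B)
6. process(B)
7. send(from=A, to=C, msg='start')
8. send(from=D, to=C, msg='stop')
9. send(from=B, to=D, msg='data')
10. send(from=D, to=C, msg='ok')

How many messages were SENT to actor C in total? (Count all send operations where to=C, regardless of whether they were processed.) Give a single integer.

Answer: 4

Derivation:
After 1 (send(from=C, to=B, msg='req')): A:[] B:[req] C:[] D:[]
After 2 (process(B)): A:[] B:[] C:[] D:[]
After 3 (send(from=B, to=C, msg='bye')): A:[] B:[] C:[bye] D:[]
After 4 (process(A)): A:[] B:[] C:[bye] D:[]
After 5 (process(B)): A:[] B:[] C:[bye] D:[]
After 6 (process(B)): A:[] B:[] C:[bye] D:[]
After 7 (send(from=A, to=C, msg='start')): A:[] B:[] C:[bye,start] D:[]
After 8 (send(from=D, to=C, msg='stop')): A:[] B:[] C:[bye,start,stop] D:[]
After 9 (send(from=B, to=D, msg='data')): A:[] B:[] C:[bye,start,stop] D:[data]
After 10 (send(from=D, to=C, msg='ok')): A:[] B:[] C:[bye,start,stop,ok] D:[data]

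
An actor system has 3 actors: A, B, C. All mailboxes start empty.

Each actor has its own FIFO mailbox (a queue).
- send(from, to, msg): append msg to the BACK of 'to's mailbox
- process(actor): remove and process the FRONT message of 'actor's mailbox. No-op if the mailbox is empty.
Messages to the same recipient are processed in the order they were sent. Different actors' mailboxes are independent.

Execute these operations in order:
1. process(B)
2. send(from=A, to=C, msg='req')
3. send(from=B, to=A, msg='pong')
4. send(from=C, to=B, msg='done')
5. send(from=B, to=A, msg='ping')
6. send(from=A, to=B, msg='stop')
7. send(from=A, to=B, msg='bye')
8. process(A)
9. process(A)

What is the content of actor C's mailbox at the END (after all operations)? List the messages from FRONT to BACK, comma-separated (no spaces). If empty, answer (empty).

Answer: req

Derivation:
After 1 (process(B)): A:[] B:[] C:[]
After 2 (send(from=A, to=C, msg='req')): A:[] B:[] C:[req]
After 3 (send(from=B, to=A, msg='pong')): A:[pong] B:[] C:[req]
After 4 (send(from=C, to=B, msg='done')): A:[pong] B:[done] C:[req]
After 5 (send(from=B, to=A, msg='ping')): A:[pong,ping] B:[done] C:[req]
After 6 (send(from=A, to=B, msg='stop')): A:[pong,ping] B:[done,stop] C:[req]
After 7 (send(from=A, to=B, msg='bye')): A:[pong,ping] B:[done,stop,bye] C:[req]
After 8 (process(A)): A:[ping] B:[done,stop,bye] C:[req]
After 9 (process(A)): A:[] B:[done,stop,bye] C:[req]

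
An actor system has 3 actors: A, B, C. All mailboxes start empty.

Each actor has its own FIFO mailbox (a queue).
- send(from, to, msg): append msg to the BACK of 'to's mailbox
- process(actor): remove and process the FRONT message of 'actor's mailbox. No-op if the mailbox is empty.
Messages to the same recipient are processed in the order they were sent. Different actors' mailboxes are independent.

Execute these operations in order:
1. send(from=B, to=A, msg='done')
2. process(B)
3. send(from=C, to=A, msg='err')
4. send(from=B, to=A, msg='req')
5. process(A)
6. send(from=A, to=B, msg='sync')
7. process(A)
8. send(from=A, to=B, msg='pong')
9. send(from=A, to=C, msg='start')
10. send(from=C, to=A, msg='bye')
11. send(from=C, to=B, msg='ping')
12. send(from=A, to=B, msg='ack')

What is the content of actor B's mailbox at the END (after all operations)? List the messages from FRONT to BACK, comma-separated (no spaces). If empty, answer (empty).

Answer: sync,pong,ping,ack

Derivation:
After 1 (send(from=B, to=A, msg='done')): A:[done] B:[] C:[]
After 2 (process(B)): A:[done] B:[] C:[]
After 3 (send(from=C, to=A, msg='err')): A:[done,err] B:[] C:[]
After 4 (send(from=B, to=A, msg='req')): A:[done,err,req] B:[] C:[]
After 5 (process(A)): A:[err,req] B:[] C:[]
After 6 (send(from=A, to=B, msg='sync')): A:[err,req] B:[sync] C:[]
After 7 (process(A)): A:[req] B:[sync] C:[]
After 8 (send(from=A, to=B, msg='pong')): A:[req] B:[sync,pong] C:[]
After 9 (send(from=A, to=C, msg='start')): A:[req] B:[sync,pong] C:[start]
After 10 (send(from=C, to=A, msg='bye')): A:[req,bye] B:[sync,pong] C:[start]
After 11 (send(from=C, to=B, msg='ping')): A:[req,bye] B:[sync,pong,ping] C:[start]
After 12 (send(from=A, to=B, msg='ack')): A:[req,bye] B:[sync,pong,ping,ack] C:[start]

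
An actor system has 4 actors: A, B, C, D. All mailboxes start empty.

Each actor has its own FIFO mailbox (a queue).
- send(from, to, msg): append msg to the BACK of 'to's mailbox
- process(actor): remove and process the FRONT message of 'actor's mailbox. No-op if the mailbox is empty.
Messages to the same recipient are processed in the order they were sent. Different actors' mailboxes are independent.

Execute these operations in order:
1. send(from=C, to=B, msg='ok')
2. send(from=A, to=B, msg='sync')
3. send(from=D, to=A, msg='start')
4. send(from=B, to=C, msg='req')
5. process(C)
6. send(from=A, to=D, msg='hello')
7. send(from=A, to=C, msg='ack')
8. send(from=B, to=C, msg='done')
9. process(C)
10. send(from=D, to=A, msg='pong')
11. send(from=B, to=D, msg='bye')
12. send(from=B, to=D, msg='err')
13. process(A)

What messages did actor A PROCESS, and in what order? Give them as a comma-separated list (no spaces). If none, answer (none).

Answer: start

Derivation:
After 1 (send(from=C, to=B, msg='ok')): A:[] B:[ok] C:[] D:[]
After 2 (send(from=A, to=B, msg='sync')): A:[] B:[ok,sync] C:[] D:[]
After 3 (send(from=D, to=A, msg='start')): A:[start] B:[ok,sync] C:[] D:[]
After 4 (send(from=B, to=C, msg='req')): A:[start] B:[ok,sync] C:[req] D:[]
After 5 (process(C)): A:[start] B:[ok,sync] C:[] D:[]
After 6 (send(from=A, to=D, msg='hello')): A:[start] B:[ok,sync] C:[] D:[hello]
After 7 (send(from=A, to=C, msg='ack')): A:[start] B:[ok,sync] C:[ack] D:[hello]
After 8 (send(from=B, to=C, msg='done')): A:[start] B:[ok,sync] C:[ack,done] D:[hello]
After 9 (process(C)): A:[start] B:[ok,sync] C:[done] D:[hello]
After 10 (send(from=D, to=A, msg='pong')): A:[start,pong] B:[ok,sync] C:[done] D:[hello]
After 11 (send(from=B, to=D, msg='bye')): A:[start,pong] B:[ok,sync] C:[done] D:[hello,bye]
After 12 (send(from=B, to=D, msg='err')): A:[start,pong] B:[ok,sync] C:[done] D:[hello,bye,err]
After 13 (process(A)): A:[pong] B:[ok,sync] C:[done] D:[hello,bye,err]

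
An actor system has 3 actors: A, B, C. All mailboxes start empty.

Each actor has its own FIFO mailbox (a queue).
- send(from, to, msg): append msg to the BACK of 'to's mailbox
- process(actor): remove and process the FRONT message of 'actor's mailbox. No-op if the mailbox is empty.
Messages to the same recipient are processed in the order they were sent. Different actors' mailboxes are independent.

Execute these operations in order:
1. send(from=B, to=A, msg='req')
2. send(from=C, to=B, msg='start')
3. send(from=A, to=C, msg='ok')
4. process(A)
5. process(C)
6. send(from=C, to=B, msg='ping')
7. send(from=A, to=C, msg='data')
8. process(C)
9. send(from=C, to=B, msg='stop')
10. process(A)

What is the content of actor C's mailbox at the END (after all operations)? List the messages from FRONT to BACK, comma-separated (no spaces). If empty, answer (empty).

Answer: (empty)

Derivation:
After 1 (send(from=B, to=A, msg='req')): A:[req] B:[] C:[]
After 2 (send(from=C, to=B, msg='start')): A:[req] B:[start] C:[]
After 3 (send(from=A, to=C, msg='ok')): A:[req] B:[start] C:[ok]
After 4 (process(A)): A:[] B:[start] C:[ok]
After 5 (process(C)): A:[] B:[start] C:[]
After 6 (send(from=C, to=B, msg='ping')): A:[] B:[start,ping] C:[]
After 7 (send(from=A, to=C, msg='data')): A:[] B:[start,ping] C:[data]
After 8 (process(C)): A:[] B:[start,ping] C:[]
After 9 (send(from=C, to=B, msg='stop')): A:[] B:[start,ping,stop] C:[]
After 10 (process(A)): A:[] B:[start,ping,stop] C:[]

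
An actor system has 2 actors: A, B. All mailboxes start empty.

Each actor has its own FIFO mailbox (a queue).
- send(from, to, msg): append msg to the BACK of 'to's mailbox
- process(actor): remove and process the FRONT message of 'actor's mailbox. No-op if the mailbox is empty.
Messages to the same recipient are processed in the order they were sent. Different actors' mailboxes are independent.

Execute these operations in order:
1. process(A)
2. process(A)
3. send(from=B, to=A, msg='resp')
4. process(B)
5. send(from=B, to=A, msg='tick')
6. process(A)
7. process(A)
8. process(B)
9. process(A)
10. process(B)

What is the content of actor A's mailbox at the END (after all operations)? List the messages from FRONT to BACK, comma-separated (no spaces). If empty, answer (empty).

After 1 (process(A)): A:[] B:[]
After 2 (process(A)): A:[] B:[]
After 3 (send(from=B, to=A, msg='resp')): A:[resp] B:[]
After 4 (process(B)): A:[resp] B:[]
After 5 (send(from=B, to=A, msg='tick')): A:[resp,tick] B:[]
After 6 (process(A)): A:[tick] B:[]
After 7 (process(A)): A:[] B:[]
After 8 (process(B)): A:[] B:[]
After 9 (process(A)): A:[] B:[]
After 10 (process(B)): A:[] B:[]

Answer: (empty)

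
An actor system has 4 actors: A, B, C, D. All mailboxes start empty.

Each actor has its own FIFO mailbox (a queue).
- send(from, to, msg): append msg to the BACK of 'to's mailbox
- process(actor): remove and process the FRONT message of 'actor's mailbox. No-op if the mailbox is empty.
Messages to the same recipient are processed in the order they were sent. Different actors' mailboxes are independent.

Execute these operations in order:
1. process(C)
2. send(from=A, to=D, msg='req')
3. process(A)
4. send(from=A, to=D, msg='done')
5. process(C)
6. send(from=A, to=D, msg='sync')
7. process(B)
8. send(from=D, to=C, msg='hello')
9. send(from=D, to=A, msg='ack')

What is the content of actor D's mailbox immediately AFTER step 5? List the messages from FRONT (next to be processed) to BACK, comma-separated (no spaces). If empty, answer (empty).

After 1 (process(C)): A:[] B:[] C:[] D:[]
After 2 (send(from=A, to=D, msg='req')): A:[] B:[] C:[] D:[req]
After 3 (process(A)): A:[] B:[] C:[] D:[req]
After 4 (send(from=A, to=D, msg='done')): A:[] B:[] C:[] D:[req,done]
After 5 (process(C)): A:[] B:[] C:[] D:[req,done]

req,done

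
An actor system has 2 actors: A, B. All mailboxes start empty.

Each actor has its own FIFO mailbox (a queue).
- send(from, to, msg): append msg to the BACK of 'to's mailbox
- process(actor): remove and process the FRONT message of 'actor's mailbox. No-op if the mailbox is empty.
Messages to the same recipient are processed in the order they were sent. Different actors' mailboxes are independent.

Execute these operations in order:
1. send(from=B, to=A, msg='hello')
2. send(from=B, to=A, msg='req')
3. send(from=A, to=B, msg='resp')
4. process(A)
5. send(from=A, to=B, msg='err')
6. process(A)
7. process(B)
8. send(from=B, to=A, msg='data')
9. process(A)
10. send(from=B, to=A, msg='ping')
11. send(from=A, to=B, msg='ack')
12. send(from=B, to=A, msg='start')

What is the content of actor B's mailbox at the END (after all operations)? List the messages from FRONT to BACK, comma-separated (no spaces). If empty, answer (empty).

After 1 (send(from=B, to=A, msg='hello')): A:[hello] B:[]
After 2 (send(from=B, to=A, msg='req')): A:[hello,req] B:[]
After 3 (send(from=A, to=B, msg='resp')): A:[hello,req] B:[resp]
After 4 (process(A)): A:[req] B:[resp]
After 5 (send(from=A, to=B, msg='err')): A:[req] B:[resp,err]
After 6 (process(A)): A:[] B:[resp,err]
After 7 (process(B)): A:[] B:[err]
After 8 (send(from=B, to=A, msg='data')): A:[data] B:[err]
After 9 (process(A)): A:[] B:[err]
After 10 (send(from=B, to=A, msg='ping')): A:[ping] B:[err]
After 11 (send(from=A, to=B, msg='ack')): A:[ping] B:[err,ack]
After 12 (send(from=B, to=A, msg='start')): A:[ping,start] B:[err,ack]

Answer: err,ack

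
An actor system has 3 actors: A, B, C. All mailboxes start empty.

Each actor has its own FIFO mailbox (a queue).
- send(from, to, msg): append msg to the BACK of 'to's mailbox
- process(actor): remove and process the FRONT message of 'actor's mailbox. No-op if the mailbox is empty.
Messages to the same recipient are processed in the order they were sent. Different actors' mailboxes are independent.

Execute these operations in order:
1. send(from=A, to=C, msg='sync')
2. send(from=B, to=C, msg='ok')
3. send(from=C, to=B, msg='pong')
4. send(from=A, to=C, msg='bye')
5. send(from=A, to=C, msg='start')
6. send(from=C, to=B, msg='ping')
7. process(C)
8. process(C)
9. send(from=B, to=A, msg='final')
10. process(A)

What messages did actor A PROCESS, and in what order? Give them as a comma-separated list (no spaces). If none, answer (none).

Answer: final

Derivation:
After 1 (send(from=A, to=C, msg='sync')): A:[] B:[] C:[sync]
After 2 (send(from=B, to=C, msg='ok')): A:[] B:[] C:[sync,ok]
After 3 (send(from=C, to=B, msg='pong')): A:[] B:[pong] C:[sync,ok]
After 4 (send(from=A, to=C, msg='bye')): A:[] B:[pong] C:[sync,ok,bye]
After 5 (send(from=A, to=C, msg='start')): A:[] B:[pong] C:[sync,ok,bye,start]
After 6 (send(from=C, to=B, msg='ping')): A:[] B:[pong,ping] C:[sync,ok,bye,start]
After 7 (process(C)): A:[] B:[pong,ping] C:[ok,bye,start]
After 8 (process(C)): A:[] B:[pong,ping] C:[bye,start]
After 9 (send(from=B, to=A, msg='final')): A:[final] B:[pong,ping] C:[bye,start]
After 10 (process(A)): A:[] B:[pong,ping] C:[bye,start]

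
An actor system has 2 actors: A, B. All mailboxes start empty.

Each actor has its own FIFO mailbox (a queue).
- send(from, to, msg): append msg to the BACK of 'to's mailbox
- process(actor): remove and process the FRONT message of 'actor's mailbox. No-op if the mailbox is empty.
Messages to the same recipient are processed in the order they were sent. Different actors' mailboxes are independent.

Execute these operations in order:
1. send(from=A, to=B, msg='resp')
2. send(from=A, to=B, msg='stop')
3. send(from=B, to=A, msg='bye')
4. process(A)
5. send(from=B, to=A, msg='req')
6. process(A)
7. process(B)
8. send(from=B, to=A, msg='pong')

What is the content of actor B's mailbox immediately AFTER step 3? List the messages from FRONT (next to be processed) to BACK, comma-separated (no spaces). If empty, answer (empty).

After 1 (send(from=A, to=B, msg='resp')): A:[] B:[resp]
After 2 (send(from=A, to=B, msg='stop')): A:[] B:[resp,stop]
After 3 (send(from=B, to=A, msg='bye')): A:[bye] B:[resp,stop]

resp,stop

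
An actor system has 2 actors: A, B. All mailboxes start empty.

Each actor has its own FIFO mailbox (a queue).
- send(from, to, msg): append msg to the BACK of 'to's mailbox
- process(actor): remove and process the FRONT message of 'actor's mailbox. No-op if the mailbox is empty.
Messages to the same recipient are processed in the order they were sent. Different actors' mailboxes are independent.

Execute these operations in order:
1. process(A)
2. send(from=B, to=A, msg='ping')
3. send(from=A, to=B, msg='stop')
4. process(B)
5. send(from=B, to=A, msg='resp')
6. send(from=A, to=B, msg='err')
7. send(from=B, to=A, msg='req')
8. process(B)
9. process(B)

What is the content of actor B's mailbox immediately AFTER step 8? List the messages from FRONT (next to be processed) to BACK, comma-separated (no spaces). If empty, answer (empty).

After 1 (process(A)): A:[] B:[]
After 2 (send(from=B, to=A, msg='ping')): A:[ping] B:[]
After 3 (send(from=A, to=B, msg='stop')): A:[ping] B:[stop]
After 4 (process(B)): A:[ping] B:[]
After 5 (send(from=B, to=A, msg='resp')): A:[ping,resp] B:[]
After 6 (send(from=A, to=B, msg='err')): A:[ping,resp] B:[err]
After 7 (send(from=B, to=A, msg='req')): A:[ping,resp,req] B:[err]
After 8 (process(B)): A:[ping,resp,req] B:[]

(empty)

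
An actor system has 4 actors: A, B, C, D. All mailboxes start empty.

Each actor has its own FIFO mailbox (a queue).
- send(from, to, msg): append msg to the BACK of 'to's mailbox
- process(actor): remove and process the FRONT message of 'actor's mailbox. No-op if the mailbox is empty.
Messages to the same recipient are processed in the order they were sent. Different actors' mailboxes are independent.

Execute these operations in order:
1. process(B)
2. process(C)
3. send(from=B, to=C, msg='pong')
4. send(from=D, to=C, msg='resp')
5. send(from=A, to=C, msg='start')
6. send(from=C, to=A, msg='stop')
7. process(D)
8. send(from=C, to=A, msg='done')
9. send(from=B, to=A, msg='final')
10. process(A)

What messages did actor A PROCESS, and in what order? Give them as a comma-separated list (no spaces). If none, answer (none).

After 1 (process(B)): A:[] B:[] C:[] D:[]
After 2 (process(C)): A:[] B:[] C:[] D:[]
After 3 (send(from=B, to=C, msg='pong')): A:[] B:[] C:[pong] D:[]
After 4 (send(from=D, to=C, msg='resp')): A:[] B:[] C:[pong,resp] D:[]
After 5 (send(from=A, to=C, msg='start')): A:[] B:[] C:[pong,resp,start] D:[]
After 6 (send(from=C, to=A, msg='stop')): A:[stop] B:[] C:[pong,resp,start] D:[]
After 7 (process(D)): A:[stop] B:[] C:[pong,resp,start] D:[]
After 8 (send(from=C, to=A, msg='done')): A:[stop,done] B:[] C:[pong,resp,start] D:[]
After 9 (send(from=B, to=A, msg='final')): A:[stop,done,final] B:[] C:[pong,resp,start] D:[]
After 10 (process(A)): A:[done,final] B:[] C:[pong,resp,start] D:[]

Answer: stop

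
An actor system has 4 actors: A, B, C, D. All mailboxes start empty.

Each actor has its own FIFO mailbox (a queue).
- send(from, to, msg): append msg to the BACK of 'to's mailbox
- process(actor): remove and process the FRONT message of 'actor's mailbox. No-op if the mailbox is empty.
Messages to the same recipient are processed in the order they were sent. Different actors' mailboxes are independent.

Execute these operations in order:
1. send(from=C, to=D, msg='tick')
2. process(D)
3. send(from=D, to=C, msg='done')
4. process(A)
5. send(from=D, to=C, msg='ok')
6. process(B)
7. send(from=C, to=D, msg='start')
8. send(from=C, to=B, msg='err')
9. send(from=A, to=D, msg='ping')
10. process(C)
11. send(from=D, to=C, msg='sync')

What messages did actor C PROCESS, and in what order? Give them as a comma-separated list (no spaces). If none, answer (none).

After 1 (send(from=C, to=D, msg='tick')): A:[] B:[] C:[] D:[tick]
After 2 (process(D)): A:[] B:[] C:[] D:[]
After 3 (send(from=D, to=C, msg='done')): A:[] B:[] C:[done] D:[]
After 4 (process(A)): A:[] B:[] C:[done] D:[]
After 5 (send(from=D, to=C, msg='ok')): A:[] B:[] C:[done,ok] D:[]
After 6 (process(B)): A:[] B:[] C:[done,ok] D:[]
After 7 (send(from=C, to=D, msg='start')): A:[] B:[] C:[done,ok] D:[start]
After 8 (send(from=C, to=B, msg='err')): A:[] B:[err] C:[done,ok] D:[start]
After 9 (send(from=A, to=D, msg='ping')): A:[] B:[err] C:[done,ok] D:[start,ping]
After 10 (process(C)): A:[] B:[err] C:[ok] D:[start,ping]
After 11 (send(from=D, to=C, msg='sync')): A:[] B:[err] C:[ok,sync] D:[start,ping]

Answer: done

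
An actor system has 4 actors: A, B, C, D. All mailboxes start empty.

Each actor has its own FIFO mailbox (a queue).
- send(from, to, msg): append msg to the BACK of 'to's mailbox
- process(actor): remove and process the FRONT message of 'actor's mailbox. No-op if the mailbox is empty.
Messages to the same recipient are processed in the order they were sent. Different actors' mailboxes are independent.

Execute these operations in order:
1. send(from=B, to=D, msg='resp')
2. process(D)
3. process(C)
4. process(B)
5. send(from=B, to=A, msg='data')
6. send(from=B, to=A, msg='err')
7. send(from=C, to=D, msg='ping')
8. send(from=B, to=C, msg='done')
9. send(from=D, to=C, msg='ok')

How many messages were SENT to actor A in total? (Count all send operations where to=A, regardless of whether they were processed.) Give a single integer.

Answer: 2

Derivation:
After 1 (send(from=B, to=D, msg='resp')): A:[] B:[] C:[] D:[resp]
After 2 (process(D)): A:[] B:[] C:[] D:[]
After 3 (process(C)): A:[] B:[] C:[] D:[]
After 4 (process(B)): A:[] B:[] C:[] D:[]
After 5 (send(from=B, to=A, msg='data')): A:[data] B:[] C:[] D:[]
After 6 (send(from=B, to=A, msg='err')): A:[data,err] B:[] C:[] D:[]
After 7 (send(from=C, to=D, msg='ping')): A:[data,err] B:[] C:[] D:[ping]
After 8 (send(from=B, to=C, msg='done')): A:[data,err] B:[] C:[done] D:[ping]
After 9 (send(from=D, to=C, msg='ok')): A:[data,err] B:[] C:[done,ok] D:[ping]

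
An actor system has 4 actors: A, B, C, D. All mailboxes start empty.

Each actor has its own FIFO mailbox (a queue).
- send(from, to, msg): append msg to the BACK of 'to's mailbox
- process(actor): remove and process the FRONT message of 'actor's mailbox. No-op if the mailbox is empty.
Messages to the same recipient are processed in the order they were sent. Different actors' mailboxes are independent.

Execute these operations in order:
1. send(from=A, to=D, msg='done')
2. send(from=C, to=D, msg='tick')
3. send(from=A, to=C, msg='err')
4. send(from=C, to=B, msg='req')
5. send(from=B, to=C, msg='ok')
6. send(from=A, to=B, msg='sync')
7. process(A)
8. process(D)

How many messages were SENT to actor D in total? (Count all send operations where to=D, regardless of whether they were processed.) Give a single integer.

After 1 (send(from=A, to=D, msg='done')): A:[] B:[] C:[] D:[done]
After 2 (send(from=C, to=D, msg='tick')): A:[] B:[] C:[] D:[done,tick]
After 3 (send(from=A, to=C, msg='err')): A:[] B:[] C:[err] D:[done,tick]
After 4 (send(from=C, to=B, msg='req')): A:[] B:[req] C:[err] D:[done,tick]
After 5 (send(from=B, to=C, msg='ok')): A:[] B:[req] C:[err,ok] D:[done,tick]
After 6 (send(from=A, to=B, msg='sync')): A:[] B:[req,sync] C:[err,ok] D:[done,tick]
After 7 (process(A)): A:[] B:[req,sync] C:[err,ok] D:[done,tick]
After 8 (process(D)): A:[] B:[req,sync] C:[err,ok] D:[tick]

Answer: 2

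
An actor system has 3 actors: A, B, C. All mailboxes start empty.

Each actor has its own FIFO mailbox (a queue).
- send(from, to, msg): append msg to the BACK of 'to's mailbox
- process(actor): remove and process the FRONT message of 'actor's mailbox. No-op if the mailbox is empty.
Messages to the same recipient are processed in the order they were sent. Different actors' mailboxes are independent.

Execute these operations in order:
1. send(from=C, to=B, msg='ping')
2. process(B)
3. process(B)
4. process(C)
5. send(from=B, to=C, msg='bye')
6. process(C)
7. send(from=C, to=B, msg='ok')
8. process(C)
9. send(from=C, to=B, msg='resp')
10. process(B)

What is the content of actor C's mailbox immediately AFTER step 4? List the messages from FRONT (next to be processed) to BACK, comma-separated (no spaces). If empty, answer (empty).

After 1 (send(from=C, to=B, msg='ping')): A:[] B:[ping] C:[]
After 2 (process(B)): A:[] B:[] C:[]
After 3 (process(B)): A:[] B:[] C:[]
After 4 (process(C)): A:[] B:[] C:[]

(empty)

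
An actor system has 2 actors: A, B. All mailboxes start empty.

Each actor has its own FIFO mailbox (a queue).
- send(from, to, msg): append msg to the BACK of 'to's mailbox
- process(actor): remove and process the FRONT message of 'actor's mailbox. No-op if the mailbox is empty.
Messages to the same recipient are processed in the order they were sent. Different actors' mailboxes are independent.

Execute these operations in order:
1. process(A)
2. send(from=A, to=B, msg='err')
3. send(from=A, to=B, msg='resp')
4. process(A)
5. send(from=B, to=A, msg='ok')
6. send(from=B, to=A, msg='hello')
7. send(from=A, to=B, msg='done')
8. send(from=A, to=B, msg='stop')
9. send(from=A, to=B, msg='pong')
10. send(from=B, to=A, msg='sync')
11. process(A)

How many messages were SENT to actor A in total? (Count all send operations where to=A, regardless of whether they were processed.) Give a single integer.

After 1 (process(A)): A:[] B:[]
After 2 (send(from=A, to=B, msg='err')): A:[] B:[err]
After 3 (send(from=A, to=B, msg='resp')): A:[] B:[err,resp]
After 4 (process(A)): A:[] B:[err,resp]
After 5 (send(from=B, to=A, msg='ok')): A:[ok] B:[err,resp]
After 6 (send(from=B, to=A, msg='hello')): A:[ok,hello] B:[err,resp]
After 7 (send(from=A, to=B, msg='done')): A:[ok,hello] B:[err,resp,done]
After 8 (send(from=A, to=B, msg='stop')): A:[ok,hello] B:[err,resp,done,stop]
After 9 (send(from=A, to=B, msg='pong')): A:[ok,hello] B:[err,resp,done,stop,pong]
After 10 (send(from=B, to=A, msg='sync')): A:[ok,hello,sync] B:[err,resp,done,stop,pong]
After 11 (process(A)): A:[hello,sync] B:[err,resp,done,stop,pong]

Answer: 3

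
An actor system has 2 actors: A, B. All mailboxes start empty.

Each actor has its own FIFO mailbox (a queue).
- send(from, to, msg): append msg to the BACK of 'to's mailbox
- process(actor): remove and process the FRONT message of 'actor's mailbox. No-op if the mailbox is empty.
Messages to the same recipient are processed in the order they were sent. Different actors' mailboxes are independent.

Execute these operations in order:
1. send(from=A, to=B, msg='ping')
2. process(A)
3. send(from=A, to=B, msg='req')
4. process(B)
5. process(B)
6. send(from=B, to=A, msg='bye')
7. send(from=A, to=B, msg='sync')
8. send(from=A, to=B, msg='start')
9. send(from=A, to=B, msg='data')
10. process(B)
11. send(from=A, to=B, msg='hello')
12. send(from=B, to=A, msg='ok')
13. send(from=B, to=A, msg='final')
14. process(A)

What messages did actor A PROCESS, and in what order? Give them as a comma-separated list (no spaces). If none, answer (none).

After 1 (send(from=A, to=B, msg='ping')): A:[] B:[ping]
After 2 (process(A)): A:[] B:[ping]
After 3 (send(from=A, to=B, msg='req')): A:[] B:[ping,req]
After 4 (process(B)): A:[] B:[req]
After 5 (process(B)): A:[] B:[]
After 6 (send(from=B, to=A, msg='bye')): A:[bye] B:[]
After 7 (send(from=A, to=B, msg='sync')): A:[bye] B:[sync]
After 8 (send(from=A, to=B, msg='start')): A:[bye] B:[sync,start]
After 9 (send(from=A, to=B, msg='data')): A:[bye] B:[sync,start,data]
After 10 (process(B)): A:[bye] B:[start,data]
After 11 (send(from=A, to=B, msg='hello')): A:[bye] B:[start,data,hello]
After 12 (send(from=B, to=A, msg='ok')): A:[bye,ok] B:[start,data,hello]
After 13 (send(from=B, to=A, msg='final')): A:[bye,ok,final] B:[start,data,hello]
After 14 (process(A)): A:[ok,final] B:[start,data,hello]

Answer: bye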